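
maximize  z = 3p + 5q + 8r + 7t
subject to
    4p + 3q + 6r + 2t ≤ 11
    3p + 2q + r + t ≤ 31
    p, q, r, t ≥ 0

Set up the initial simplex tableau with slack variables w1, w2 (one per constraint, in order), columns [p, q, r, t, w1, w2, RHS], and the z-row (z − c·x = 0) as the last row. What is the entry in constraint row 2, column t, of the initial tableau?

Constraint 2 has coefficient 1 on t.

1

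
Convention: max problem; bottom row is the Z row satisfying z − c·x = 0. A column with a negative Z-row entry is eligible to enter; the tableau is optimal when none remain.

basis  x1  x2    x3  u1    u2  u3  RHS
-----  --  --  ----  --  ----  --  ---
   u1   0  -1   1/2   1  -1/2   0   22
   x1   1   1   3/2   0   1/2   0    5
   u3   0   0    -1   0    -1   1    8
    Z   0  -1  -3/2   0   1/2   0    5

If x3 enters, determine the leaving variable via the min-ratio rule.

Column x3 entries and ratios — u1: 22/(1/2) = 44; x1: 5/(3/2) = 10/3; u3: -1 ≤ 0, skip.
Smallest ratio is 10/3 in the row of x1, so x1 leaves.

x1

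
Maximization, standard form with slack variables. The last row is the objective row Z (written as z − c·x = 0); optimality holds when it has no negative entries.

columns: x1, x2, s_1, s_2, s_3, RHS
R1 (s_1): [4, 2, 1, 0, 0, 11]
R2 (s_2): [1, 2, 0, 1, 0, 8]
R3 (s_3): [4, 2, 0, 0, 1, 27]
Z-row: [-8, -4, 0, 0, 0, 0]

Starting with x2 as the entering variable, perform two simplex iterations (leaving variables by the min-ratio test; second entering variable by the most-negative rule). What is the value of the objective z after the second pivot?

22

Ratio test on column x2 — row 1: 11/2 = 11/2; row 2: 8/2 = 4; row 3: 27/2 = 27/2. Minimum is 4 at row 2 (s_2 leaves); pivot element 2.
Pivot on row 2; the Z-row RHS becomes 0 − (-4)·4 = 16.
Next entering variable (most negative Z-row entry -6): x1.
Ratio test on column x1 — row 1: 3/3 = 1; row 2: 4/(1/2) = 8; row 3: 19/3 = 19/3. Minimum is 1 at row 1 (s_1 leaves); pivot element 3.
After the second pivot the Z-row RHS is 16 − (-6)·1 = 22.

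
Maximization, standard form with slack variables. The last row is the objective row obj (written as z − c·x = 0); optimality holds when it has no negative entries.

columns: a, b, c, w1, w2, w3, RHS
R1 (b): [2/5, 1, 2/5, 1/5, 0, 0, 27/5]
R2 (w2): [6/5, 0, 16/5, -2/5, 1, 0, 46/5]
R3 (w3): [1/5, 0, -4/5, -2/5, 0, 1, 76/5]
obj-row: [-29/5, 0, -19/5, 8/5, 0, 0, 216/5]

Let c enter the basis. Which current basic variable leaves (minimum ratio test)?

w2

Column c entries and ratios — b: (27/5)/(2/5) = 27/2; w2: (46/5)/(16/5) = 23/8; w3: -4/5 ≤ 0, skip.
Smallest ratio is 23/8 in the row of w2, so w2 leaves.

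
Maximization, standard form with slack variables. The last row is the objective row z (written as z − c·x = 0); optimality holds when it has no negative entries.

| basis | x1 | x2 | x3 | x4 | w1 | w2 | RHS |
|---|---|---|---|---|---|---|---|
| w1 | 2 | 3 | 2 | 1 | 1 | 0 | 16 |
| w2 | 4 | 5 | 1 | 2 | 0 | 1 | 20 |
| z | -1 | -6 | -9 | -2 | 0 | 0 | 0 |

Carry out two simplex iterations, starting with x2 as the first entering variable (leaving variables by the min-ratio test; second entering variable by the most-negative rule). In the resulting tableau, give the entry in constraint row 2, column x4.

Ratio test on column x2 — row 1: 16/3 = 16/3; row 2: 20/5 = 4. Minimum is 4 at row 2 (w2 leaves); pivot element 5.
Divide row 2 by 5; eliminate column x2 from the other rows.
Second iteration: most negative z-row entry is -39/5 in column x3, so x3 enters.
Ratio test on column x3 — row 1: 4/(7/5) = 20/7; row 2: 4/(1/5) = 20. Minimum is 20/7 at row 1 (w1 leaves); pivot element 7/5.
Divide row 1 by 7/5; eliminate column x3 from the other rows.
After both pivots, the entry at constraint row 2, column x4 is 3/7.

3/7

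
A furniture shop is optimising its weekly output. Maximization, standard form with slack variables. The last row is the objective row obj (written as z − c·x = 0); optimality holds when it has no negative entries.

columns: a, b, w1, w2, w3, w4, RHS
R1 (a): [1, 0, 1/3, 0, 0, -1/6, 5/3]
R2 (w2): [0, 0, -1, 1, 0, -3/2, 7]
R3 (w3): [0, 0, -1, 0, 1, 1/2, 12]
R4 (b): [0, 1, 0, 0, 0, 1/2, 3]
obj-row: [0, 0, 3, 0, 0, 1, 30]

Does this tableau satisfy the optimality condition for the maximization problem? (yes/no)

yes

Every obj-row coefficient is ≥ 0, so the tableau is optimal.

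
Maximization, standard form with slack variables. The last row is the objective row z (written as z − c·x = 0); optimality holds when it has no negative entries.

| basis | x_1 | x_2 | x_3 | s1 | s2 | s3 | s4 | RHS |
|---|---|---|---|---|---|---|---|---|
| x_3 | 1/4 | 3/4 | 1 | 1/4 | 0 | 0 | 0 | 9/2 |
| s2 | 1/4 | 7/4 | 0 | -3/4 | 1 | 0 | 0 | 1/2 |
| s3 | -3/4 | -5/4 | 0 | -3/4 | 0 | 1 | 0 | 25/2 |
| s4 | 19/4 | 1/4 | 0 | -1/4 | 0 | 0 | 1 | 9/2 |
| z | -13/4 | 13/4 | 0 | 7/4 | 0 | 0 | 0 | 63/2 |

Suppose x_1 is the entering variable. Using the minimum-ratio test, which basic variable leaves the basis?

Column x_1 entries and ratios — x_3: (9/2)/(1/4) = 18; s2: (1/2)/(1/4) = 2; s3: -3/4 ≤ 0, skip; s4: (9/2)/(19/4) = 18/19.
Smallest ratio is 18/19 in the row of s4, so s4 leaves.

s4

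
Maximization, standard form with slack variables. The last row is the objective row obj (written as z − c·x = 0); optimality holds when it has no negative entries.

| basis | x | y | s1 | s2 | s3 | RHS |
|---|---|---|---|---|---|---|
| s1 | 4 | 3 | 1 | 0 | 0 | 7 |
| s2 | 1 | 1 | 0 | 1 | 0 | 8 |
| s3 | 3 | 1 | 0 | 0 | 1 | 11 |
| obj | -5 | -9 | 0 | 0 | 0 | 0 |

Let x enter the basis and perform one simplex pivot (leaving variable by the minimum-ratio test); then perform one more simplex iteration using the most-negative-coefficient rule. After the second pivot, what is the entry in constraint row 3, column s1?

Ratio test on column x — row 1: 7/4 = 7/4; row 2: 8/1 = 8; row 3: 11/3 = 11/3. Minimum is 7/4 at row 1 (s1 leaves); pivot element 4.
Divide row 1 by 4; eliminate column x from the other rows.
Second iteration: most negative obj-row entry is -21/4 in column y, so y enters.
Ratio test on column y — row 1: (7/4)/(3/4) = 7/3; row 2: (25/4)/(1/4) = 25; row 3: entry -5/4 ≤ 0. Minimum is 7/3 at row 1 (x leaves); pivot element 3/4.
Divide row 1 by 3/4; eliminate column y from the other rows.
After both pivots, the entry at constraint row 3, column s1 is -1/3.

-1/3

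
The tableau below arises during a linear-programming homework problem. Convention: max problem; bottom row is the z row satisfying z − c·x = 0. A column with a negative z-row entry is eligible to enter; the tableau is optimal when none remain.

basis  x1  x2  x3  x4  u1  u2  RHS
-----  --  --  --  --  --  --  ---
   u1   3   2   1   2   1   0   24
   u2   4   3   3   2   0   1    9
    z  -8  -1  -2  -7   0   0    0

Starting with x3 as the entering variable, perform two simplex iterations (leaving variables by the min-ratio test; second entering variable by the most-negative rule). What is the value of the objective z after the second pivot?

Ratio test on column x3 — row 1: 24/1 = 24; row 2: 9/3 = 3. Minimum is 3 at row 2 (u2 leaves); pivot element 3.
Pivot on row 2; the z-row RHS becomes 0 − (-2)·3 = 6.
Next entering variable (most negative z-row entry -17/3): x4.
Ratio test on column x4 — row 1: 21/(4/3) = 63/4; row 2: 3/(2/3) = 9/2. Minimum is 9/2 at row 2 (x3 leaves); pivot element 2/3.
After the second pivot the z-row RHS is 6 − (-17/3)·(9/2) = 63/2.

63/2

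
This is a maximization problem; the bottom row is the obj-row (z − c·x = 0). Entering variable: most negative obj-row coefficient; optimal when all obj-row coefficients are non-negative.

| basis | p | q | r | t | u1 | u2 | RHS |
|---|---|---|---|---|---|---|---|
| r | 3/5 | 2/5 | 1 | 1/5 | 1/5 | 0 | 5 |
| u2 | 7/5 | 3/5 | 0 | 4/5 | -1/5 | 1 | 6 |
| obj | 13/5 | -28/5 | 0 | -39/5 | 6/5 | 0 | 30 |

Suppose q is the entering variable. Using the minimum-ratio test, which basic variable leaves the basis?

u2

Column q entries and ratios — r: 5/(2/5) = 25/2; u2: 6/(3/5) = 10.
Smallest ratio is 10 in the row of u2, so u2 leaves.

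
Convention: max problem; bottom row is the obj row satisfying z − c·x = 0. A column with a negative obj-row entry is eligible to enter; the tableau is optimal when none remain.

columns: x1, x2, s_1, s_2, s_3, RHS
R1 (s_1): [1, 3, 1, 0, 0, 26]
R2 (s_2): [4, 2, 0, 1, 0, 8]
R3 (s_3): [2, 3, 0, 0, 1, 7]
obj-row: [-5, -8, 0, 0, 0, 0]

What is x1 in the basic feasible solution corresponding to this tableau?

0

x1 is not in the basis, so in the current basic feasible solution x1 = 0.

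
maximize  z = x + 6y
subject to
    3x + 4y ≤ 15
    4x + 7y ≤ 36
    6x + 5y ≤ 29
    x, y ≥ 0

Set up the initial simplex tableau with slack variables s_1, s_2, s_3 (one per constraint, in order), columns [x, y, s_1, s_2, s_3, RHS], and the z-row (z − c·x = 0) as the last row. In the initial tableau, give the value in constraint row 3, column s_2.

0

Slack s_2 belongs to constraint 2; its column is the unit vector e_2, so the entry in row 3 is 0.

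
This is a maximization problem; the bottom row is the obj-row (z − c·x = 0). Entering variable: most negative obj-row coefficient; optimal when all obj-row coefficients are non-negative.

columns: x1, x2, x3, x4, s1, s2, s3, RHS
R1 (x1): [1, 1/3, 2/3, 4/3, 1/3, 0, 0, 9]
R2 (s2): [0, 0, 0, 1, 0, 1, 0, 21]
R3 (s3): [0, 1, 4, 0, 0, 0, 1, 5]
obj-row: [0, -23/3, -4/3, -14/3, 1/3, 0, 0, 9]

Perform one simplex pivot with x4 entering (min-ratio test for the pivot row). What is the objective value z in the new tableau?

81/2

Ratio test on column x4 — row 1: 9/(4/3) = 27/4; row 2: 21/1 = 21; row 3: entry 0 ≤ 0. Minimum is 27/4 at row 1 (x1 leaves); pivot element 4/3.
Pivot on row 1; the obj-row RHS becomes 9 − (-14/3)·(27/4) = 81/2.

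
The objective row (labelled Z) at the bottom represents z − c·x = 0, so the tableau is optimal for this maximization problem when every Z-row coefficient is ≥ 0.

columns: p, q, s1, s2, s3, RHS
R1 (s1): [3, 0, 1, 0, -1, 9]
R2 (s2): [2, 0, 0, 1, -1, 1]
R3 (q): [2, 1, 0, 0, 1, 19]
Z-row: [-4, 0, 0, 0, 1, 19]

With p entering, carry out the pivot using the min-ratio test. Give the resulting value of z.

21

Ratio test on column p — row 1: 9/3 = 3; row 2: 1/2 = 1/2; row 3: 19/2 = 19/2. Minimum is 1/2 at row 2 (s2 leaves); pivot element 2.
Pivot on row 2; the Z-row RHS becomes 19 − (-4)·(1/2) = 21.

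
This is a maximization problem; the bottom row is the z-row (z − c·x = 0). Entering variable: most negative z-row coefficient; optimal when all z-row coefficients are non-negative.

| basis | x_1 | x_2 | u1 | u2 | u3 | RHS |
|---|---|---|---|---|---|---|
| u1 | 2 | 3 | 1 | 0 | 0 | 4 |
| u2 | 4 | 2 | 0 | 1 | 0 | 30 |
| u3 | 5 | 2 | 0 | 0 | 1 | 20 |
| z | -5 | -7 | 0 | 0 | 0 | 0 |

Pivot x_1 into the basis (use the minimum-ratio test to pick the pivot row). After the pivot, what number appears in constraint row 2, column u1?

Ratio test on column x_1 — row 1: 4/2 = 2; row 2: 30/4 = 15/2; row 3: 20/5 = 4. Minimum is 2 at row 1 (u1 leaves); pivot element 2.
Divide row 1 by 2; eliminate column x_1 from the other rows.
Row 2 update in column u1: 0 − 4·(1/2) = -2.

-2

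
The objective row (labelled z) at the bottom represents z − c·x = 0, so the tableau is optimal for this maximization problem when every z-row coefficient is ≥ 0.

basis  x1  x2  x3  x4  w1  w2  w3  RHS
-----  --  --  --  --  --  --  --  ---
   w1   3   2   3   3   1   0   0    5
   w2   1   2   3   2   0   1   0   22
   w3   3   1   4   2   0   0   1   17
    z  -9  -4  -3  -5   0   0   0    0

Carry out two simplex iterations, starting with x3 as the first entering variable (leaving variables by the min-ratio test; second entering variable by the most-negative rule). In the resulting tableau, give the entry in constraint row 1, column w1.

Ratio test on column x3 — row 1: 5/3 = 5/3; row 2: 22/3 = 22/3; row 3: 17/4 = 17/4. Minimum is 5/3 at row 1 (w1 leaves); pivot element 3.
Divide row 1 by 3; eliminate column x3 from the other rows.
Second iteration: most negative z-row entry is -6 in column x1, so x1 enters.
Ratio test on column x1 — row 1: (5/3)/1 = 5/3; row 2: entry -2 ≤ 0; row 3: entry -1 ≤ 0. Minimum is 5/3 at row 1 (x3 leaves); pivot element 1.
Divide row 1 by 1; eliminate column x1 from the other rows.
After both pivots, the entry at constraint row 1, column w1 is 1/3.

1/3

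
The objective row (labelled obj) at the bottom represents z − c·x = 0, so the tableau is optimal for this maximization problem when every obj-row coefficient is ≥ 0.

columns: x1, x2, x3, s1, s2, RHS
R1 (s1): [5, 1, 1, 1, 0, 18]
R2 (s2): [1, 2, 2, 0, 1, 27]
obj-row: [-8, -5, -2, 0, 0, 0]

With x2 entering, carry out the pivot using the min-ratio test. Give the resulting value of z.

135/2

Ratio test on column x2 — row 1: 18/1 = 18; row 2: 27/2 = 27/2. Minimum is 27/2 at row 2 (s2 leaves); pivot element 2.
Pivot on row 2; the obj-row RHS becomes 0 − (-5)·(27/2) = 135/2.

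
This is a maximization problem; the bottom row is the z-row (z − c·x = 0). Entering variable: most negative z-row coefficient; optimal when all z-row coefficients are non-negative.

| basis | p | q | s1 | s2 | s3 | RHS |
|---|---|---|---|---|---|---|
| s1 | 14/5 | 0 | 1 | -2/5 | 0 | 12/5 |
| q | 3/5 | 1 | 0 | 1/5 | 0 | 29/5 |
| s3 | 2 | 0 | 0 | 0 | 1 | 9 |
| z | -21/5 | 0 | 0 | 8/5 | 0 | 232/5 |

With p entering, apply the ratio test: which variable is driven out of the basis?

s1

Column p entries and ratios — s1: (12/5)/(14/5) = 6/7; q: (29/5)/(3/5) = 29/3; s3: 9/2 = 9/2.
Smallest ratio is 6/7 in the row of s1, so s1 leaves.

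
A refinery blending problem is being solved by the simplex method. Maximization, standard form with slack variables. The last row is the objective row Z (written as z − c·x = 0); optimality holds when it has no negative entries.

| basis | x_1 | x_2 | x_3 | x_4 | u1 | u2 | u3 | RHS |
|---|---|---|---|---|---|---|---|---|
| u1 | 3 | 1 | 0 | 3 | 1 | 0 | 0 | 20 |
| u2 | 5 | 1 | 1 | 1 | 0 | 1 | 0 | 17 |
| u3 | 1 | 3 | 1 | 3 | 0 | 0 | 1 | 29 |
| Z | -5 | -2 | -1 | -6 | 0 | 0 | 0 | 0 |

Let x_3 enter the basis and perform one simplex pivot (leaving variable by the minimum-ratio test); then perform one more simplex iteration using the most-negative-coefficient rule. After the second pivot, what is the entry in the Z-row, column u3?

5/2

Ratio test on column x_3 — row 1: entry 0 ≤ 0; row 2: 17/1 = 17; row 3: 29/1 = 29. Minimum is 17 at row 2 (u2 leaves); pivot element 1.
Divide row 2 by 1; eliminate column x_3 from the other rows.
Second iteration: most negative Z-row entry is -5 in column x_4, so x_4 enters.
Ratio test on column x_4 — row 1: 20/3 = 20/3; row 2: 17/1 = 17; row 3: 12/2 = 6. Minimum is 6 at row 3 (u3 leaves); pivot element 2.
Divide row 3 by 2; eliminate column x_4 from the other rows.
After both pivots, the entry at the Z-row, column u3 is 5/2.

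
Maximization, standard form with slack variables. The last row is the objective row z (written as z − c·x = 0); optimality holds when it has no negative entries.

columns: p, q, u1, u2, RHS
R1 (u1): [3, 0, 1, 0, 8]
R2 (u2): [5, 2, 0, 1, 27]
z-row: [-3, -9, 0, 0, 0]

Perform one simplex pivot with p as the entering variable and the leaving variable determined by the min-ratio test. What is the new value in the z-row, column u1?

Ratio test on column p — row 1: 8/3 = 8/3; row 2: 27/5 = 27/5. Minimum is 8/3 at row 1 (u1 leaves); pivot element 3.
Divide row 1 by 3; eliminate column p from the other rows.
z-row update in column u1: 0 − (-3)·(1/3) = 1.

1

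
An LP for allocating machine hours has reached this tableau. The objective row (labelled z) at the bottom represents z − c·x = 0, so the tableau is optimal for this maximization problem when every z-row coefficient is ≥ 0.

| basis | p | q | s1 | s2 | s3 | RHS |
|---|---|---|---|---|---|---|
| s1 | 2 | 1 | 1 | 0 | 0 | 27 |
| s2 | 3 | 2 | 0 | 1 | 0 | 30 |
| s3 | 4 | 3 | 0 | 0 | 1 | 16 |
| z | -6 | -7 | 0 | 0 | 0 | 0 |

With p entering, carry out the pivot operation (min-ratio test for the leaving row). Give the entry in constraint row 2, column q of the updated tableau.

Ratio test on column p — row 1: 27/2 = 27/2; row 2: 30/3 = 10; row 3: 16/4 = 4. Minimum is 4 at row 3 (s3 leaves); pivot element 4.
Divide row 3 by 4; eliminate column p from the other rows.
Row 2 update in column q: 2 − 3·(3/4) = -1/4.

-1/4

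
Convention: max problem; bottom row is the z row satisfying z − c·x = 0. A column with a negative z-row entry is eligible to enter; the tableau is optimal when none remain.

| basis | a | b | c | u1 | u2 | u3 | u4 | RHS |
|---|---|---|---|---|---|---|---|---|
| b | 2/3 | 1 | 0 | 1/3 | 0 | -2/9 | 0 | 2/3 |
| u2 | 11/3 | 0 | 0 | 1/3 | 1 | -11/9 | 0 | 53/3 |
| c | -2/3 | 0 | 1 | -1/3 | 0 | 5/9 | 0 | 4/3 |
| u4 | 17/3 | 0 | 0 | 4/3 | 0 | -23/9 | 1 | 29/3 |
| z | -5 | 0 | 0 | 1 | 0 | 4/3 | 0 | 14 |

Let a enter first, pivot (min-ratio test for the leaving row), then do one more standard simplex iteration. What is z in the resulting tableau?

Ratio test on column a — row 1: (2/3)/(2/3) = 1; row 2: (53/3)/(11/3) = 53/11; row 3: entry -2/3 ≤ 0; row 4: (29/3)/(17/3) = 29/17. Minimum is 1 at row 1 (b leaves); pivot element 2/3.
Pivot on row 1; the z-row RHS becomes 14 − (-5)·1 = 19.
Next entering variable (most negative z-row entry -1/3): u3.
Ratio test on column u3 — row 1: entry -1/3 ≤ 0; row 2: entry 0 ≤ 0; row 3: 2/(1/3) = 6; row 4: entry -2/3 ≤ 0. Minimum is 6 at row 3 (c leaves); pivot element 1/3.
After the second pivot the z-row RHS is 19 − (-1/3)·6 = 21.

21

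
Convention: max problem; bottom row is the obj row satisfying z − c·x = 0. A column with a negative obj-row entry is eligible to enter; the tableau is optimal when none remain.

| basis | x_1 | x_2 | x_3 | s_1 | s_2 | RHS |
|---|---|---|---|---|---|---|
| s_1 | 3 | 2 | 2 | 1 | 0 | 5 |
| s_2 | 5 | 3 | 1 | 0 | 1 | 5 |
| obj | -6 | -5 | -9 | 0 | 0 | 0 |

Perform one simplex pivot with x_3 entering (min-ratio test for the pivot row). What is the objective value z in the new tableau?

45/2

Ratio test on column x_3 — row 1: 5/2 = 5/2; row 2: 5/1 = 5. Minimum is 5/2 at row 1 (s_1 leaves); pivot element 2.
Pivot on row 1; the obj-row RHS becomes 0 − (-9)·(5/2) = 45/2.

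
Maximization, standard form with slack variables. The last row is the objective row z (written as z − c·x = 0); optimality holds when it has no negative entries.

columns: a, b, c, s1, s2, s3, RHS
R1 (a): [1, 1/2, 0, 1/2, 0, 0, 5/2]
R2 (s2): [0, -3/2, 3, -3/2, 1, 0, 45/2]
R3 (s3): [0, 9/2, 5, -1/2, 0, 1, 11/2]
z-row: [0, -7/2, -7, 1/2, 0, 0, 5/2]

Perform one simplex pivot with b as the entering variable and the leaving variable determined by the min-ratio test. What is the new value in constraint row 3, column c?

Ratio test on column b — row 1: (5/2)/(1/2) = 5; row 2: entry -3/2 ≤ 0; row 3: (11/2)/(9/2) = 11/9. Minimum is 11/9 at row 3 (s3 leaves); pivot element 9/2.
Divide row 3 by 9/2; eliminate column b from the other rows.
In the new row 3, the c entry is the old entry divided by the pivot: 5/(9/2) = 10/9.

10/9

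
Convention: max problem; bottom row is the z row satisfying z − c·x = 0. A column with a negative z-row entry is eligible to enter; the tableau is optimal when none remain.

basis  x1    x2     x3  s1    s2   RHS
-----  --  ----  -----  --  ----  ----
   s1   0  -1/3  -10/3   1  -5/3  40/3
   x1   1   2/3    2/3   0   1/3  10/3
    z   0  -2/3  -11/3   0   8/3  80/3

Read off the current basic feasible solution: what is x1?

x1 is basic (row 2); its value is the RHS of that row, 10/3.

10/3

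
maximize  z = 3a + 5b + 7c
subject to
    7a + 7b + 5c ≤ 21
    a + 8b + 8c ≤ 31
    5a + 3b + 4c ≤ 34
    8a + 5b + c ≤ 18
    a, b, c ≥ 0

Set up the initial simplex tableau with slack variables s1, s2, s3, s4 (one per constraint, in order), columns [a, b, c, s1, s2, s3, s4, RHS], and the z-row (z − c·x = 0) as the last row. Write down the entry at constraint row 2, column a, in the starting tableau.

1

Constraint 2 has coefficient 1 on a.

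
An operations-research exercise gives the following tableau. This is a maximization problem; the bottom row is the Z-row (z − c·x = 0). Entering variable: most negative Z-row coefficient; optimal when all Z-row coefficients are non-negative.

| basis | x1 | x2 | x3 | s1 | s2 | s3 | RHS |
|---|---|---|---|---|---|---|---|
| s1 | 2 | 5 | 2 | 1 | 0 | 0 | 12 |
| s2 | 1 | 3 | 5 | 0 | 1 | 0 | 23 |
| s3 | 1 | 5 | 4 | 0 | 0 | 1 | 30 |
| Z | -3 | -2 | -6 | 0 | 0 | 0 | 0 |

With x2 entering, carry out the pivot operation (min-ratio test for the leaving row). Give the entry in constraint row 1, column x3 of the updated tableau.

Ratio test on column x2 — row 1: 12/5 = 12/5; row 2: 23/3 = 23/3; row 3: 30/5 = 6. Minimum is 12/5 at row 1 (s1 leaves); pivot element 5.
Divide row 1 by 5; eliminate column x2 from the other rows.
In the new row 1, the x3 entry is the old entry divided by the pivot: 2/5 = 2/5.

2/5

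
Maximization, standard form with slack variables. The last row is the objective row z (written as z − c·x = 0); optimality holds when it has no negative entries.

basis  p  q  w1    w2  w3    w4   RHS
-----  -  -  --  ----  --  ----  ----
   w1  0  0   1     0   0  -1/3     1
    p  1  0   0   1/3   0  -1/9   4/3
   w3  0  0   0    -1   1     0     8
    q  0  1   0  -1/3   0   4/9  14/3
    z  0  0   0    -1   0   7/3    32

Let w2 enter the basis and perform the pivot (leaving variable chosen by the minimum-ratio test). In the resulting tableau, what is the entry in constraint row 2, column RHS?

4

Ratio test on column w2 — row 1: entry 0 ≤ 0; row 2: (4/3)/(1/3) = 4; row 3: entry -1 ≤ 0; row 4: entry -1/3 ≤ 0. Minimum is 4 at row 2 (p leaves); pivot element 1/3.
Divide row 2 by 1/3; eliminate column w2 from the other rows.
In the new row 2, the RHS entry is the old entry divided by the pivot: (4/3)/(1/3) = 4.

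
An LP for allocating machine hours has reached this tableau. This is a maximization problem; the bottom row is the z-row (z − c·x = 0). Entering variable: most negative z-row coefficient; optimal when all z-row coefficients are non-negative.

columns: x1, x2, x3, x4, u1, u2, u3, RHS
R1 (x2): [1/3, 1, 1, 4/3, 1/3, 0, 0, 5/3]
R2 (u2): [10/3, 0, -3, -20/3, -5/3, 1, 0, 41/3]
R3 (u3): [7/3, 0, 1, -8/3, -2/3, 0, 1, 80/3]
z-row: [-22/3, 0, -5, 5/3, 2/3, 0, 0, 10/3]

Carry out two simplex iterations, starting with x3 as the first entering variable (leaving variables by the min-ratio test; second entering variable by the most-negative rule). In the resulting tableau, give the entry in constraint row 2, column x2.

9/13

Ratio test on column x3 — row 1: (5/3)/1 = 5/3; row 2: entry -3 ≤ 0; row 3: (80/3)/1 = 80/3. Minimum is 5/3 at row 1 (x2 leaves); pivot element 1.
Divide row 1 by 1; eliminate column x3 from the other rows.
Second iteration: most negative z-row entry is -17/3 in column x1, so x1 enters.
Ratio test on column x1 — row 1: (5/3)/(1/3) = 5; row 2: (56/3)/(13/3) = 56/13; row 3: 25/2 = 25/2. Minimum is 56/13 at row 2 (u2 leaves); pivot element 13/3.
Divide row 2 by 13/3; eliminate column x1 from the other rows.
After both pivots, the entry at constraint row 2, column x2 is 9/13.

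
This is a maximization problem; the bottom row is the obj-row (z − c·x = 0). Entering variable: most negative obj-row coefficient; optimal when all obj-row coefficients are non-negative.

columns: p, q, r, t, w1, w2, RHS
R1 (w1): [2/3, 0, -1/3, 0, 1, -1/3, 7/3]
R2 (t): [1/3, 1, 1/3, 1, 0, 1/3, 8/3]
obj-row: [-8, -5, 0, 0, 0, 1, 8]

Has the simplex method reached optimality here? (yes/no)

no

The obj-row has a negative entry -8 in column p, so it is not optimal.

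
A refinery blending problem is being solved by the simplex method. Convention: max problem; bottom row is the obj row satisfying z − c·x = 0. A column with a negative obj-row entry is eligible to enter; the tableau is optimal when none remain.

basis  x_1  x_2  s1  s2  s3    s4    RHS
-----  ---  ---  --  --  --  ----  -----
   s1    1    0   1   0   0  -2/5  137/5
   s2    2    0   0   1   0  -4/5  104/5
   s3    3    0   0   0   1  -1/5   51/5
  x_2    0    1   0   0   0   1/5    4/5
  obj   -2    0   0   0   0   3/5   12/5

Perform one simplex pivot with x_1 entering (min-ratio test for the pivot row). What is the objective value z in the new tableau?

Ratio test on column x_1 — row 1: (137/5)/1 = 137/5; row 2: (104/5)/2 = 52/5; row 3: (51/5)/3 = 17/5; row 4: entry 0 ≤ 0. Minimum is 17/5 at row 3 (s3 leaves); pivot element 3.
Pivot on row 3; the obj-row RHS becomes 12/5 − (-2)·(17/5) = 46/5.

46/5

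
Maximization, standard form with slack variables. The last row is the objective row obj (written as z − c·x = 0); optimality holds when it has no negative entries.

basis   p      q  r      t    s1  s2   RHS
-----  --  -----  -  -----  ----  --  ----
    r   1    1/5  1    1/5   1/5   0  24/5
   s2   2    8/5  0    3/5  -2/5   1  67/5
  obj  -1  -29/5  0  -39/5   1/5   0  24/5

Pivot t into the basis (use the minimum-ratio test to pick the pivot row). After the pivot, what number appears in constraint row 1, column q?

Ratio test on column t — row 1: (24/5)/(1/5) = 24; row 2: (67/5)/(3/5) = 67/3. Minimum is 67/3 at row 2 (s2 leaves); pivot element 3/5.
Divide row 2 by 3/5; eliminate column t from the other rows.
Row 1 update in column q: 1/5 − (1/5)·(8/3) = -1/3.

-1/3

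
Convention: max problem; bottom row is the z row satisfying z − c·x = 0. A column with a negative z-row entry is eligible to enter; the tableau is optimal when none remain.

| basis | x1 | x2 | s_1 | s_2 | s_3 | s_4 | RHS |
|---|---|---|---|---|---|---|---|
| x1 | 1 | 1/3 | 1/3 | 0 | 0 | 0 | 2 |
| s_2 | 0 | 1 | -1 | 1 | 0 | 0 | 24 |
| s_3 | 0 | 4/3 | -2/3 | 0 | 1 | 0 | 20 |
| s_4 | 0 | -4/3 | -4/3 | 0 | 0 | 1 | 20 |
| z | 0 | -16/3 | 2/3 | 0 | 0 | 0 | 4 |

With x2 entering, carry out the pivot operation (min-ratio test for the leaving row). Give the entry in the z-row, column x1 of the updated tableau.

16

Ratio test on column x2 — row 1: 2/(1/3) = 6; row 2: 24/1 = 24; row 3: 20/(4/3) = 15; row 4: entry -4/3 ≤ 0. Minimum is 6 at row 1 (x1 leaves); pivot element 1/3.
Divide row 1 by 1/3; eliminate column x2 from the other rows.
z-row update in column x1: 0 − (-16/3)·3 = 16.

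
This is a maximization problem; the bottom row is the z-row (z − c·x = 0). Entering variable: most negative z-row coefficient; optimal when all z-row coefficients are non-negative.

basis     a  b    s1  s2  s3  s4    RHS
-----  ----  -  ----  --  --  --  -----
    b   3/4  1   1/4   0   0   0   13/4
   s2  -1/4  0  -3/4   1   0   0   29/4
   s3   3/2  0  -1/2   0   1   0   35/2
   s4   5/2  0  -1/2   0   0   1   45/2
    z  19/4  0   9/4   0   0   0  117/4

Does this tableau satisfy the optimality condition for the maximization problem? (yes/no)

Every z-row coefficient is ≥ 0, so the tableau is optimal.

yes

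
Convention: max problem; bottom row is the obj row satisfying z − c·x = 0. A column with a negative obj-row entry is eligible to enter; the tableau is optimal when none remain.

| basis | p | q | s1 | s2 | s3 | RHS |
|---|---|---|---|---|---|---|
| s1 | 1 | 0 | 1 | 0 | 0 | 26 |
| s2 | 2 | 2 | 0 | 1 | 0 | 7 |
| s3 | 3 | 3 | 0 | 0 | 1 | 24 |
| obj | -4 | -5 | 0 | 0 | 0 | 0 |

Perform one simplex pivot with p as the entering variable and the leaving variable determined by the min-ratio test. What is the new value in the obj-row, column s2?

Ratio test on column p — row 1: 26/1 = 26; row 2: 7/2 = 7/2; row 3: 24/3 = 8. Minimum is 7/2 at row 2 (s2 leaves); pivot element 2.
Divide row 2 by 2; eliminate column p from the other rows.
obj-row update in column s2: 0 − (-4)·(1/2) = 2.

2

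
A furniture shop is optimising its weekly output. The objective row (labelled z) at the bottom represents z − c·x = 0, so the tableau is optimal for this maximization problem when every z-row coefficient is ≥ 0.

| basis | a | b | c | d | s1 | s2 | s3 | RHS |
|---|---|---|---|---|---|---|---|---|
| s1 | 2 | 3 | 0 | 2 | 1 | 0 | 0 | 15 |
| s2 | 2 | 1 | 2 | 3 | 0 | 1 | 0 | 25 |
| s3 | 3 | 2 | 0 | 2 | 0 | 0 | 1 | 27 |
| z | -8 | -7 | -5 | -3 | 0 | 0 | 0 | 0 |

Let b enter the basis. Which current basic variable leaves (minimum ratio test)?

Column b entries and ratios — s1: 15/3 = 5; s2: 25/1 = 25; s3: 27/2 = 27/2.
Smallest ratio is 5 in the row of s1, so s1 leaves.

s1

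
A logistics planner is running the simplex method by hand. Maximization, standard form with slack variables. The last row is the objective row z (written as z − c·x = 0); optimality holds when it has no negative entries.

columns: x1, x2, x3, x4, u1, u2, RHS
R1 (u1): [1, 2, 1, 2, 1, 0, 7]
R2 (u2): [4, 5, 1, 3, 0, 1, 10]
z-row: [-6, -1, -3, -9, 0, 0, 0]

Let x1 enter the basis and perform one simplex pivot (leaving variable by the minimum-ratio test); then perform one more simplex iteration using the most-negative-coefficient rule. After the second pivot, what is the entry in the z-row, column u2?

3

Ratio test on column x1 — row 1: 7/1 = 7; row 2: 10/4 = 5/2. Minimum is 5/2 at row 2 (u2 leaves); pivot element 4.
Divide row 2 by 4; eliminate column x1 from the other rows.
Second iteration: most negative z-row entry is -9/2 in column x4, so x4 enters.
Ratio test on column x4 — row 1: (9/2)/(5/4) = 18/5; row 2: (5/2)/(3/4) = 10/3. Minimum is 10/3 at row 2 (x1 leaves); pivot element 3/4.
Divide row 2 by 3/4; eliminate column x4 from the other rows.
After both pivots, the entry at the z-row, column u2 is 3.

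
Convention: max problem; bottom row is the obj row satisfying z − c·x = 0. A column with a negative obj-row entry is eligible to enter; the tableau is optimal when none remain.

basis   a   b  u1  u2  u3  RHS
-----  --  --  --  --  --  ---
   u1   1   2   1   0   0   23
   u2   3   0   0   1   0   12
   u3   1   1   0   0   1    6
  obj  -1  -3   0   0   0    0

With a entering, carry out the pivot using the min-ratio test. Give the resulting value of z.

Ratio test on column a — row 1: 23/1 = 23; row 2: 12/3 = 4; row 3: 6/1 = 6. Minimum is 4 at row 2 (u2 leaves); pivot element 3.
Pivot on row 2; the obj-row RHS becomes 0 − (-1)·4 = 4.

4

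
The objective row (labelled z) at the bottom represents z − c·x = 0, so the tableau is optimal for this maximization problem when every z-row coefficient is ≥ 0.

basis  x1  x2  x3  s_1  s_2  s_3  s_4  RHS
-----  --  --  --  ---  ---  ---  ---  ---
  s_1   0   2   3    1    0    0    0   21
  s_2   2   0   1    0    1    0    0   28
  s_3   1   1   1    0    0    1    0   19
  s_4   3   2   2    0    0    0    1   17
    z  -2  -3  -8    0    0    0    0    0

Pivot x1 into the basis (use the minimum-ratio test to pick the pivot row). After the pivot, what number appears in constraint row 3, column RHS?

40/3

Ratio test on column x1 — row 1: entry 0 ≤ 0; row 2: 28/2 = 14; row 3: 19/1 = 19; row 4: 17/3 = 17/3. Minimum is 17/3 at row 4 (s_4 leaves); pivot element 3.
Divide row 4 by 3; eliminate column x1 from the other rows.
Row 3 update in column RHS: 19 − 1·(17/3) = 40/3.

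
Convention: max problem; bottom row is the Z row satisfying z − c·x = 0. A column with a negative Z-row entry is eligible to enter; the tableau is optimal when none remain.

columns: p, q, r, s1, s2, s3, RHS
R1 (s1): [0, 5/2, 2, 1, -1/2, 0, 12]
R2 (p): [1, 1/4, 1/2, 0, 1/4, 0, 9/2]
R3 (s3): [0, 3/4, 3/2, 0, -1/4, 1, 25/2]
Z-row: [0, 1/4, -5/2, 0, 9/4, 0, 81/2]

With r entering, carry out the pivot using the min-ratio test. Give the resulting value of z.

111/2

Ratio test on column r — row 1: 12/2 = 6; row 2: (9/2)/(1/2) = 9; row 3: (25/2)/(3/2) = 25/3. Minimum is 6 at row 1 (s1 leaves); pivot element 2.
Pivot on row 1; the Z-row RHS becomes 81/2 − (-5/2)·6 = 111/2.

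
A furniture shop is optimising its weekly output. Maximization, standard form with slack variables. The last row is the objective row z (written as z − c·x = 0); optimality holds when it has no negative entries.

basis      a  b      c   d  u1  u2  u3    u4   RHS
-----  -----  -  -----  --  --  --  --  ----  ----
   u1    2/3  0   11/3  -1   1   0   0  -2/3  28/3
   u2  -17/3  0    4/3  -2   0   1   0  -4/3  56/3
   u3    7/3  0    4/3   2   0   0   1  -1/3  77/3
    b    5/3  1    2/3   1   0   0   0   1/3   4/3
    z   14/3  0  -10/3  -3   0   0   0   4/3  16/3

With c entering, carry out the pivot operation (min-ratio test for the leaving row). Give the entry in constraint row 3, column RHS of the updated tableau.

Ratio test on column c — row 1: (28/3)/(11/3) = 28/11; row 2: (56/3)/(4/3) = 14; row 3: (77/3)/(4/3) = 77/4; row 4: (4/3)/(2/3) = 2. Minimum is 2 at row 4 (b leaves); pivot element 2/3.
Divide row 4 by 2/3; eliminate column c from the other rows.
Row 3 update in column RHS: 77/3 − (4/3)·2 = 23.

23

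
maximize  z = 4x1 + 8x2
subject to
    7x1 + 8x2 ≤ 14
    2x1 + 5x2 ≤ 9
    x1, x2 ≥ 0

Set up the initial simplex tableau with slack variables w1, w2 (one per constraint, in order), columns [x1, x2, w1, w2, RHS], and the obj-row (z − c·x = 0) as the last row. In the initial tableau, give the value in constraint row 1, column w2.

0

Slack w2 belongs to constraint 2; its column is the unit vector e_2, so the entry in row 1 is 0.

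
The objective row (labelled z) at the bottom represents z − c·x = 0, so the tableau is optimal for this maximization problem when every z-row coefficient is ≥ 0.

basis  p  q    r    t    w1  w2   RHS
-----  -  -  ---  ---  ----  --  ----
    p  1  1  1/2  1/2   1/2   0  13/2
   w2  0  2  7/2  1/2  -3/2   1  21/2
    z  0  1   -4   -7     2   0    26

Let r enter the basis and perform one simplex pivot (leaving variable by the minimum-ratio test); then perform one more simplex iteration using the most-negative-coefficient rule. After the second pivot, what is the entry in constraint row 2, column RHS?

4/3

Ratio test on column r — row 1: (13/2)/(1/2) = 13; row 2: (21/2)/(7/2) = 3. Minimum is 3 at row 2 (w2 leaves); pivot element 7/2.
Divide row 2 by 7/2; eliminate column r from the other rows.
Second iteration: most negative z-row entry is -45/7 in column t, so t enters.
Ratio test on column t — row 1: 5/(3/7) = 35/3; row 2: 3/(1/7) = 21. Minimum is 35/3 at row 1 (p leaves); pivot element 3/7.
Divide row 1 by 3/7; eliminate column t from the other rows.
After both pivots, the entry at constraint row 2, column RHS is 4/3.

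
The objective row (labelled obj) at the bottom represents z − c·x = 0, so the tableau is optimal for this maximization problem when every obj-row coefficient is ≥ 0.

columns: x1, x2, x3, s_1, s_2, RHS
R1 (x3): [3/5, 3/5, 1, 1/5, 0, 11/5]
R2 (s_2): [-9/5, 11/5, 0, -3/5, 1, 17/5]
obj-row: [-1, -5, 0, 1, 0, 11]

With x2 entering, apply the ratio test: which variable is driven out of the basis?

Column x2 entries and ratios — x3: (11/5)/(3/5) = 11/3; s_2: (17/5)/(11/5) = 17/11.
Smallest ratio is 17/11 in the row of s_2, so s_2 leaves.

s_2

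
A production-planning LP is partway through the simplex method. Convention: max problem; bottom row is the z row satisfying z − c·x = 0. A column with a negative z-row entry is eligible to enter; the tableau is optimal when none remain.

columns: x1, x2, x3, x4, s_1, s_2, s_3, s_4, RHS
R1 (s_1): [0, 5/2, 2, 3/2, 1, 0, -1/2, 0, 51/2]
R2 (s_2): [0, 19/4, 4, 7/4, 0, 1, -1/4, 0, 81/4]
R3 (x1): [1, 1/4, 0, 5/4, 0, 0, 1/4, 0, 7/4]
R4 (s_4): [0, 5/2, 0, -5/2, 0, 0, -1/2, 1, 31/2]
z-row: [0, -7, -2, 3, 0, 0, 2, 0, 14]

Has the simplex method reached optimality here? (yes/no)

The z-row has a negative entry -7 in column x2, so it is not optimal.

no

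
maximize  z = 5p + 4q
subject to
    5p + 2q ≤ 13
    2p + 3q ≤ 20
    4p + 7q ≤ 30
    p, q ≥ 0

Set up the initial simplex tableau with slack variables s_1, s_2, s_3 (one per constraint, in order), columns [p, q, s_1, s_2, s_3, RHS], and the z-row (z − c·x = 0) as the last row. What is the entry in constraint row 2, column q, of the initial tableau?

3

Constraint 2 has coefficient 3 on q.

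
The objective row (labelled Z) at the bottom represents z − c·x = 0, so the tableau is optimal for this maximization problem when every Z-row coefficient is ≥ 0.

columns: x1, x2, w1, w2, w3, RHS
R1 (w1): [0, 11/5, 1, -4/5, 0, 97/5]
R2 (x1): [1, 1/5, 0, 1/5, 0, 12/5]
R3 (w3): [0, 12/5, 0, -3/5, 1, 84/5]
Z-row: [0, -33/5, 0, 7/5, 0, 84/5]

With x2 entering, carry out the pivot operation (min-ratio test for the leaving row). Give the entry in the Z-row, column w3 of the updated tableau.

Ratio test on column x2 — row 1: (97/5)/(11/5) = 97/11; row 2: (12/5)/(1/5) = 12; row 3: (84/5)/(12/5) = 7. Minimum is 7 at row 3 (w3 leaves); pivot element 12/5.
Divide row 3 by 12/5; eliminate column x2 from the other rows.
Z-row update in column w3: 0 − (-33/5)·(5/12) = 11/4.

11/4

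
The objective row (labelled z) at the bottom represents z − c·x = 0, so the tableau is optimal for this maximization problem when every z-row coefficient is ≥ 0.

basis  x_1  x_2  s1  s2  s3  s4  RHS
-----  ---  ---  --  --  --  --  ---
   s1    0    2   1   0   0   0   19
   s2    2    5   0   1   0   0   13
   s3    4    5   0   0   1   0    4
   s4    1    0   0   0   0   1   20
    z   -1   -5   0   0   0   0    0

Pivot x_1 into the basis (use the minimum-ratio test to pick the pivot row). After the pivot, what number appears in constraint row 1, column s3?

0

Ratio test on column x_1 — row 1: entry 0 ≤ 0; row 2: 13/2 = 13/2; row 3: 4/4 = 1; row 4: 20/1 = 20. Minimum is 1 at row 3 (s3 leaves); pivot element 4.
Divide row 3 by 4; eliminate column x_1 from the other rows.
Row 1 update in column s3: 0 − 0·(1/4) = 0.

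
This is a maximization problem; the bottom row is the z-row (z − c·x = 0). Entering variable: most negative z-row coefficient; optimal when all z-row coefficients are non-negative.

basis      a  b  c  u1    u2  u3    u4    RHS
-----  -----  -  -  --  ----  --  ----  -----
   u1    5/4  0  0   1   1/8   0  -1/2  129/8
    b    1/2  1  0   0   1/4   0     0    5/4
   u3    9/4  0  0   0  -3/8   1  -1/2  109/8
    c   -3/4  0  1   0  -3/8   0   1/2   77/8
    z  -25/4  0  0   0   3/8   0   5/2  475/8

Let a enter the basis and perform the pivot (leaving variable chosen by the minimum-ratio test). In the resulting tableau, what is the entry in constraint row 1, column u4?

Ratio test on column a — row 1: (129/8)/(5/4) = 129/10; row 2: (5/4)/(1/2) = 5/2; row 3: (109/8)/(9/4) = 109/18; row 4: entry -3/4 ≤ 0. Minimum is 5/2 at row 2 (b leaves); pivot element 1/2.
Divide row 2 by 1/2; eliminate column a from the other rows.
Row 1 update in column u4: -1/2 − (5/4)·0 = -1/2.

-1/2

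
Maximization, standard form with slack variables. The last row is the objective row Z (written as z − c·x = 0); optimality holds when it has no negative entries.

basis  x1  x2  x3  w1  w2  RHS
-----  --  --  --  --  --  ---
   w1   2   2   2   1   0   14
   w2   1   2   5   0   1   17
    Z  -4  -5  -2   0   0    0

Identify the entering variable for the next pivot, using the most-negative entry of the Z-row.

Negative Z-row entries: x1: -4, x2: -5, x3: -2.
The most negative is -5 in column x2, so x2 enters.

x2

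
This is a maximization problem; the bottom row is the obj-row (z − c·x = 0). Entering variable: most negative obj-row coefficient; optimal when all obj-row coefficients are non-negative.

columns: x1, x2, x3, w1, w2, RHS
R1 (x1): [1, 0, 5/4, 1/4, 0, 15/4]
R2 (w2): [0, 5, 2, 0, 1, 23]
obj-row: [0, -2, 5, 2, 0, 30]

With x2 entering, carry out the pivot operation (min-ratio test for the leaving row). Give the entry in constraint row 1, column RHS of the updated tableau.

Ratio test on column x2 — row 1: entry 0 ≤ 0; row 2: 23/5 = 23/5. Minimum is 23/5 at row 2 (w2 leaves); pivot element 5.
Divide row 2 by 5; eliminate column x2 from the other rows.
Row 1 update in column RHS: 15/4 − 0·(23/5) = 15/4.

15/4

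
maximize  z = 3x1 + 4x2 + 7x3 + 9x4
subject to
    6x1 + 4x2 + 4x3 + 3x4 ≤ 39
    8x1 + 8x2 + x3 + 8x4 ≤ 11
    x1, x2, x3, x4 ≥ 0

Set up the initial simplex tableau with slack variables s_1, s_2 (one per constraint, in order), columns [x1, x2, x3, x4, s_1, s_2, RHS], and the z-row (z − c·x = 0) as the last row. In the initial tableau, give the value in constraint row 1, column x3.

Constraint 1 has coefficient 4 on x3.

4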